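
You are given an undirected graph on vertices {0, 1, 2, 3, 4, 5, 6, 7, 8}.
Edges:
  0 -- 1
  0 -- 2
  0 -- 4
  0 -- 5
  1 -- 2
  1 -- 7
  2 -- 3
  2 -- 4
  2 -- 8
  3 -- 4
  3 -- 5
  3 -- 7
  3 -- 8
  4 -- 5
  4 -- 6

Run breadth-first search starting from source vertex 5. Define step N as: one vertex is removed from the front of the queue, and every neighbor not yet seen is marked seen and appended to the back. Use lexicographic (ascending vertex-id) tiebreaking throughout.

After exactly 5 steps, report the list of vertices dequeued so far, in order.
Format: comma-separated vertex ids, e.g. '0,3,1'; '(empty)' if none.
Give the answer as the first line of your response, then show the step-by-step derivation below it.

5,0,3,4,1

step 1: dequeue 5; queue=[0,3,4]; order=5
step 2: dequeue 0; queue=[3,4,1,2]; order=5,0
step 3: dequeue 3; queue=[4,1,2,7,8]; order=5,0,3
step 4: dequeue 4; queue=[1,2,7,8,6]; order=5,0,3,4
step 5: dequeue 1; queue=[2,7,8,6]; order=5,0,3,4,1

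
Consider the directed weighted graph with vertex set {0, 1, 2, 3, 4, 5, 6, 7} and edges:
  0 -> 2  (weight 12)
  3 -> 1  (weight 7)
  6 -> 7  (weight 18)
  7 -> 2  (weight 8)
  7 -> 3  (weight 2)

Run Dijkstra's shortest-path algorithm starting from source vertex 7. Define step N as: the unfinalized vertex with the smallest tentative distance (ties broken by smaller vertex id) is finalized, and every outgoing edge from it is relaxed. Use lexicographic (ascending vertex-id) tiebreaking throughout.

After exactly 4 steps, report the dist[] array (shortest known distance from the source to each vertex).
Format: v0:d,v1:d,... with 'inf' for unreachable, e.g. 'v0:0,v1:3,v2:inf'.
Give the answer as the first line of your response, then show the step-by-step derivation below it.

v0:inf,v1:9,v2:8,v3:2,v4:inf,v5:inf,v6:inf,v7:0

step 1: dist = v0:inf,v1:inf,v2:8,v3:2,v4:inf,v5:inf,v6:inf,v7:0
step 2: dist = v0:inf,v1:9,v2:8,v3:2,v4:inf,v5:inf,v6:inf,v7:0
step 3: dist = v0:inf,v1:9,v2:8,v3:2,v4:inf,v5:inf,v6:inf,v7:0
step 4: dist = v0:inf,v1:9,v2:8,v3:2,v4:inf,v5:inf,v6:inf,v7:0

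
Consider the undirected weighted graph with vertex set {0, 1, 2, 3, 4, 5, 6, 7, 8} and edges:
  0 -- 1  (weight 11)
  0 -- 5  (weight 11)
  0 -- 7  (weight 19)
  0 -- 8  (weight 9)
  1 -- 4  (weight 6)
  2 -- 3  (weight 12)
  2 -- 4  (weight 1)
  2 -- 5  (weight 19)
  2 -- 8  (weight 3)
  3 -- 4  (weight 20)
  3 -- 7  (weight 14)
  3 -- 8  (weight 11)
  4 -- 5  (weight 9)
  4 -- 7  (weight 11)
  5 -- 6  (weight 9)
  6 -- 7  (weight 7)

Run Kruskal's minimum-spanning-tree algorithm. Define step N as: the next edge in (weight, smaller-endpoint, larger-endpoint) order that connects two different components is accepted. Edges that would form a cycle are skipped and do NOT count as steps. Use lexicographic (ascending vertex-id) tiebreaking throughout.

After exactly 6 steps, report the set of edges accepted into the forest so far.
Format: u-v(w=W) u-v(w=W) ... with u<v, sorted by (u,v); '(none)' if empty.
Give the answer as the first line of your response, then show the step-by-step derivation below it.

0-8(w=9) 1-4(w=6) 2-4(w=1) 2-8(w=3) 4-5(w=9) 6-7(w=7)

step 1: add edge 2-4 (w=1); MST = {2-4(w=1)}
step 2: add edge 2-8 (w=3); MST = {2-4(w=1) 2-8(w=3)}
step 3: add edge 1-4 (w=6); MST = {1-4(w=6) 2-4(w=1) 2-8(w=3)}
step 4: add edge 6-7 (w=7); MST = {1-4(w=6) 2-4(w=1) 2-8(w=3) 6-7(w=7)}
step 5: add edge 0-8 (w=9); MST = {0-8(w=9) 1-4(w=6) 2-4(w=1) 2-8(w=3) 6-7(w=7)}
step 6: add edge 4-5 (w=9); MST = {0-8(w=9) 1-4(w=6) 2-4(w=1) 2-8(w=3) 4-5(w=9) 6-7(w=7)}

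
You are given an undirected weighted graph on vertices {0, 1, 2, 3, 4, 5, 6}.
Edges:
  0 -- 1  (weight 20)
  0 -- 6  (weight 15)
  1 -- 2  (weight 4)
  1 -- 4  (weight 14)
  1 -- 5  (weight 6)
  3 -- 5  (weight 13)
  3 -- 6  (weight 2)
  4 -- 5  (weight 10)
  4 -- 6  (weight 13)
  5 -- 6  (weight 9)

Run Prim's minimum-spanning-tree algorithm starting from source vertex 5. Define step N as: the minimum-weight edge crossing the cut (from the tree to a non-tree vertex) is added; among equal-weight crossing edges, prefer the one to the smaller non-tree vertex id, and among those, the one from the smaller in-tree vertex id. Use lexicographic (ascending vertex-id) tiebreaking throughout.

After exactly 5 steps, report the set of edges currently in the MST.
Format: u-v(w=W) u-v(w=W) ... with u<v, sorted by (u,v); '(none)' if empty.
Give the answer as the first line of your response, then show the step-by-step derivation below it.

1-2(w=4) 1-5(w=6) 3-6(w=2) 4-5(w=10) 5-6(w=9)

step 1: add edge 1-5 (w=6); MST = {1-5(w=6)}
step 2: add edge 1-2 (w=4); MST = {1-2(w=4) 1-5(w=6)}
step 3: add edge 5-6 (w=9); MST = {1-2(w=4) 1-5(w=6) 5-6(w=9)}
step 4: add edge 3-6 (w=2); MST = {1-2(w=4) 1-5(w=6) 3-6(w=2) 5-6(w=9)}
step 5: add edge 4-5 (w=10); MST = {1-2(w=4) 1-5(w=6) 3-6(w=2) 4-5(w=10) 5-6(w=9)}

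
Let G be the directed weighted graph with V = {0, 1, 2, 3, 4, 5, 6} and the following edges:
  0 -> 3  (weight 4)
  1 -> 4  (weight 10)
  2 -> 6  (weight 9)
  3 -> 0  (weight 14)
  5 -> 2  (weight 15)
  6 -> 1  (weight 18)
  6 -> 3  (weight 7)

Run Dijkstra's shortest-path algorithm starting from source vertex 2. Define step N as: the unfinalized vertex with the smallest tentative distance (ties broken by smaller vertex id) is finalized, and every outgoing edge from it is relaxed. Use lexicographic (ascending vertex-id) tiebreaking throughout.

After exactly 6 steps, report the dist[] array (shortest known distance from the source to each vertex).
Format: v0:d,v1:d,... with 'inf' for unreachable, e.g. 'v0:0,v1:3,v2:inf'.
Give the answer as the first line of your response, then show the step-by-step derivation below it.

v0:30,v1:27,v2:0,v3:16,v4:37,v5:inf,v6:9

step 1: dist = v0:inf,v1:inf,v2:0,v3:inf,v4:inf,v5:inf,v6:9
step 2: dist = v0:inf,v1:27,v2:0,v3:16,v4:inf,v5:inf,v6:9
step 3: dist = v0:30,v1:27,v2:0,v3:16,v4:inf,v5:inf,v6:9
step 4: dist = v0:30,v1:27,v2:0,v3:16,v4:37,v5:inf,v6:9
step 5: dist = v0:30,v1:27,v2:0,v3:16,v4:37,v5:inf,v6:9
step 6: dist = v0:30,v1:27,v2:0,v3:16,v4:37,v5:inf,v6:9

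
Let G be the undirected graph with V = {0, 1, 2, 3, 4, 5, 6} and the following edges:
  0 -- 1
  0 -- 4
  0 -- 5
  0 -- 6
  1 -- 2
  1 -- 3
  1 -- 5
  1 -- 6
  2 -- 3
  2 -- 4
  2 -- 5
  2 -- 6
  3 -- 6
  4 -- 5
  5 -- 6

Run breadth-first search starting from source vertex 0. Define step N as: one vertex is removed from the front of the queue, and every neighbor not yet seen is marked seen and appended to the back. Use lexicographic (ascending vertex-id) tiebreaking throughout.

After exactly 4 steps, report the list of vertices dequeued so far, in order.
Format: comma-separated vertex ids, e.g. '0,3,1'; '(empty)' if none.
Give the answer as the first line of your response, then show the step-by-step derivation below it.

0,1,4,5

step 1: dequeue 0; queue=[1,4,5,6]; order=0
step 2: dequeue 1; queue=[4,5,6,2,3]; order=0,1
step 3: dequeue 4; queue=[5,6,2,3]; order=0,1,4
step 4: dequeue 5; queue=[6,2,3]; order=0,1,4,5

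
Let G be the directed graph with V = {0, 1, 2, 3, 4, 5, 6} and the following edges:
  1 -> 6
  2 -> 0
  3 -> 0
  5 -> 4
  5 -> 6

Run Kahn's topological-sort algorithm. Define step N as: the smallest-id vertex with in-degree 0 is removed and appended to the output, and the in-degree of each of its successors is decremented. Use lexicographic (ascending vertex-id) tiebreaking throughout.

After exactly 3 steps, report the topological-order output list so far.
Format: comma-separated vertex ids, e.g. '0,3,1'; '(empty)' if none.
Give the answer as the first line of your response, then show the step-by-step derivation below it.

1,2,3

step 1: output 1; order=[1]; indeg=(2,0,0,0,1,0,1)
step 2: output 2; order=[1,2]; indeg=(1,0,0,0,1,0,1)
step 3: output 3; order=[1,2,3]; indeg=(0,0,0,0,1,0,1)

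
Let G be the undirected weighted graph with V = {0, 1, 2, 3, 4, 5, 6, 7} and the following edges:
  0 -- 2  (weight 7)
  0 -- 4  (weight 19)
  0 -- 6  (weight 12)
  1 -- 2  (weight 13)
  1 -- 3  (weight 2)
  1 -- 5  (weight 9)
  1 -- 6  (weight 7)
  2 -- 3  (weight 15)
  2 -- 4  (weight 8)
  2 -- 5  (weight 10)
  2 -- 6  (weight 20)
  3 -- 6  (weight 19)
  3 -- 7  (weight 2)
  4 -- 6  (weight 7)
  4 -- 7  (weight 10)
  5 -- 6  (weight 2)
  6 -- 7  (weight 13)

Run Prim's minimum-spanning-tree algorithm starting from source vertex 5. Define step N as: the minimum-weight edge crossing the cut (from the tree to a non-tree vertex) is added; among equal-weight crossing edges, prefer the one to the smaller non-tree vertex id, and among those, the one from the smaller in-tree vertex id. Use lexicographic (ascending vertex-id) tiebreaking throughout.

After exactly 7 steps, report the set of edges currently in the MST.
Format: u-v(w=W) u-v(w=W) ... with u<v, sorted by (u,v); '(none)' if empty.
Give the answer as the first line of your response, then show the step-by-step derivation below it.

0-2(w=7) 1-3(w=2) 1-6(w=7) 2-4(w=8) 3-7(w=2) 4-6(w=7) 5-6(w=2)

step 1: add edge 5-6 (w=2); MST = {5-6(w=2)}
step 2: add edge 1-6 (w=7); MST = {1-6(w=7) 5-6(w=2)}
step 3: add edge 1-3 (w=2); MST = {1-3(w=2) 1-6(w=7) 5-6(w=2)}
step 4: add edge 3-7 (w=2); MST = {1-3(w=2) 1-6(w=7) 3-7(w=2) 5-6(w=2)}
step 5: add edge 4-6 (w=7); MST = {1-3(w=2) 1-6(w=7) 3-7(w=2) 4-6(w=7) 5-6(w=2)}
step 6: add edge 2-4 (w=8); MST = {1-3(w=2) 1-6(w=7) 2-4(w=8) 3-7(w=2) 4-6(w=7) 5-6(w=2)}
step 7: add edge 0-2 (w=7); MST = {0-2(w=7) 1-3(w=2) 1-6(w=7) 2-4(w=8) 3-7(w=2) 4-6(w=7) 5-6(w=2)}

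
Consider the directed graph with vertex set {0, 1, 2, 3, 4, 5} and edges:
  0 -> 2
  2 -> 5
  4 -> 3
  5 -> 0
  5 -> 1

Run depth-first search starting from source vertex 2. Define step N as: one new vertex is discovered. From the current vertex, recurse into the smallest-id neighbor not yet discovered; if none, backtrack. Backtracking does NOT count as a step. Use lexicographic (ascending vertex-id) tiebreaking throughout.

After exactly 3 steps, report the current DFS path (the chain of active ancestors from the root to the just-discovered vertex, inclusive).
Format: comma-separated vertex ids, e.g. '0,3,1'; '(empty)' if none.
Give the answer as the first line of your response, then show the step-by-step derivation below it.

2,5,0

step 1: discover 2; path=2; order=2
step 2: discover 5; path=2>5; order=2,5
step 3: discover 0; path=2>5>0; order=2,5,0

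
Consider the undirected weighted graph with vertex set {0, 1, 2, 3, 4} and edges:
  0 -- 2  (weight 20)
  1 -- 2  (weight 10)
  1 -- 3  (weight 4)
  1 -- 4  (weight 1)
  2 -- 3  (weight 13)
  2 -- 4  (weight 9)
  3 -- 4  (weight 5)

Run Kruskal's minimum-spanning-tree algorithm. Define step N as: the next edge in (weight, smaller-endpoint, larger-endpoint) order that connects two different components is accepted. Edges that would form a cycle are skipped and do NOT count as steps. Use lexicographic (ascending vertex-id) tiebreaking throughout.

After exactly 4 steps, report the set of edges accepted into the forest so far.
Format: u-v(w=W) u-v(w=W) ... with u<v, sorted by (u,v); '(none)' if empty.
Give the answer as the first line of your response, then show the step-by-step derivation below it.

0-2(w=20) 1-3(w=4) 1-4(w=1) 2-4(w=9)

step 1: add edge 1-4 (w=1); MST = {1-4(w=1)}
step 2: add edge 1-3 (w=4); MST = {1-3(w=4) 1-4(w=1)}
step 3: add edge 2-4 (w=9); MST = {1-3(w=4) 1-4(w=1) 2-4(w=9)}
step 4: add edge 0-2 (w=20); MST = {0-2(w=20) 1-3(w=4) 1-4(w=1) 2-4(w=9)}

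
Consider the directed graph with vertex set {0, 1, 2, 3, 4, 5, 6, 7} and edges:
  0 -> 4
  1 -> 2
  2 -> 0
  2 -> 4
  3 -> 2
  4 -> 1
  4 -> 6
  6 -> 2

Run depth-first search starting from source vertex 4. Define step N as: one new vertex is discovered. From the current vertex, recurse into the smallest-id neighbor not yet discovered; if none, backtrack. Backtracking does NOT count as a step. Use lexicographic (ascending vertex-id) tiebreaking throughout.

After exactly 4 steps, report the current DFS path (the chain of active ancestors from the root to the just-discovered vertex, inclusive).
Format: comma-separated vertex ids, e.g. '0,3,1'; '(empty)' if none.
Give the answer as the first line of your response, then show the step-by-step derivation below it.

4,1,2,0

step 1: discover 4; path=4; order=4
step 2: discover 1; path=4>1; order=4,1
step 3: discover 2; path=4>1>2; order=4,1,2
step 4: discover 0; path=4>1>2>0; order=4,1,2,0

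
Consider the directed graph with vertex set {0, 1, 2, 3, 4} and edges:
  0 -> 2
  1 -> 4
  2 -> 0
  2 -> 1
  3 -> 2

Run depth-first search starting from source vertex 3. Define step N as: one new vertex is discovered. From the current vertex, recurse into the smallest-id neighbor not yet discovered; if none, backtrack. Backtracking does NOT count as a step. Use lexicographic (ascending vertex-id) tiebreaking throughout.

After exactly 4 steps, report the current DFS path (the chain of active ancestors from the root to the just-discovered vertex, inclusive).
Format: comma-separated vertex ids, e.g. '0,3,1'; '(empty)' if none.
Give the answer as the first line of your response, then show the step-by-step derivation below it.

3,2,1

step 1: discover 3; path=3; order=3
step 2: discover 2; path=3>2; order=3,2
step 3: discover 0; path=3>2>0; order=3,2,0
step 4: discover 1; path=3>2>1; order=3,2,0,1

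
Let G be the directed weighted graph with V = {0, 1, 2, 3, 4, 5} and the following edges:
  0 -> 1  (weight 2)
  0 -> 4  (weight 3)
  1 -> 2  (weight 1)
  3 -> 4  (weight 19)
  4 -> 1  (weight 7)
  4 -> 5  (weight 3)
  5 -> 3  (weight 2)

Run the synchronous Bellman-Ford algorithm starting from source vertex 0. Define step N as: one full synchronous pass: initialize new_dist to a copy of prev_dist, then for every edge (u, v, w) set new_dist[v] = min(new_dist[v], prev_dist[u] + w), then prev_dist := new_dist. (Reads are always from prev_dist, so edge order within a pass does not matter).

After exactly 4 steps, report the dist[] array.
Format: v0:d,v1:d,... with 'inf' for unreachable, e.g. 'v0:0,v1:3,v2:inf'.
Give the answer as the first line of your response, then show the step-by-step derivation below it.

v0:0,v1:2,v2:3,v3:8,v4:3,v5:6

step 1: dist = v0:0,v1:2,v2:inf,v3:inf,v4:3,v5:inf
step 2: dist = v0:0,v1:2,v2:3,v3:inf,v4:3,v5:6
step 3: dist = v0:0,v1:2,v2:3,v3:8,v4:3,v5:6
step 4: dist = v0:0,v1:2,v2:3,v3:8,v4:3,v5:6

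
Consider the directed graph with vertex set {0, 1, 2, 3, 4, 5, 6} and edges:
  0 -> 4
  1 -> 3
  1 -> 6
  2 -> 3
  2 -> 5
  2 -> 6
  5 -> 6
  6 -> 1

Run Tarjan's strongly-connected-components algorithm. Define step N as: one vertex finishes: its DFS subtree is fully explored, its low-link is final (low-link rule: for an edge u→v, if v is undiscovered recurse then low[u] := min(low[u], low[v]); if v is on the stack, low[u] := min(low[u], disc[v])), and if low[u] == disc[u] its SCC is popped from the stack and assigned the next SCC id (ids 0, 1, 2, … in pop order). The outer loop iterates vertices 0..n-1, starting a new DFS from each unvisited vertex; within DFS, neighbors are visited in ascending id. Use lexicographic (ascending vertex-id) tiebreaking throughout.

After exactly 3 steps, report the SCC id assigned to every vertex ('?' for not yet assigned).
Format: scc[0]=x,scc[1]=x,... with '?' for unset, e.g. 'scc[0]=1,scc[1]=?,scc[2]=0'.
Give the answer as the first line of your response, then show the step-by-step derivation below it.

scc[0]=1,scc[1]=?,scc[2]=?,scc[3]=2,scc[4]=0,scc[5]=?,scc[6]=?

step 1: low=(low[0]=0,low[1]=?,low[2]=?,low[3]=?,low[4]=1,low[5]=?,low[6]=?); scc=(scc[0]=?,scc[1]=?,scc[2]=?,scc[3]=?,scc[4]=0,scc[5]=?,scc[6]=?)
step 2: low=(low[0]=0,low[1]=?,low[2]=?,low[3]=?,low[4]=1,low[5]=?,low[6]=?); scc=(scc[0]=1,scc[1]=?,scc[2]=?,scc[3]=?,scc[4]=0,scc[5]=?,scc[6]=?)
step 3: low=(low[0]=0,low[1]=2,low[2]=?,low[3]=3,low[4]=1,low[5]=?,low[6]=?); scc=(scc[0]=1,scc[1]=?,scc[2]=?,scc[3]=2,scc[4]=0,scc[5]=?,scc[6]=?)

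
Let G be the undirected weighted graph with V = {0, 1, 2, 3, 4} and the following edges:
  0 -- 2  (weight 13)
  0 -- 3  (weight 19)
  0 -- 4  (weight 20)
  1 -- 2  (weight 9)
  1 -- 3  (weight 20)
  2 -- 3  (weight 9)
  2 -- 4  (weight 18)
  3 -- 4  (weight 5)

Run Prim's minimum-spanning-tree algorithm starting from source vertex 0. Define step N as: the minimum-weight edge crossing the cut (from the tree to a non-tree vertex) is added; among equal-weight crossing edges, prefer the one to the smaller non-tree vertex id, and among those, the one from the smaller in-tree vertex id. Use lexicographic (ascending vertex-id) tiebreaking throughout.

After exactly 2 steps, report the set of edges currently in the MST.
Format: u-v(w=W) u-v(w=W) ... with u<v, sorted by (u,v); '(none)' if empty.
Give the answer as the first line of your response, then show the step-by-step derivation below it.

0-2(w=13) 1-2(w=9)

step 1: add edge 0-2 (w=13); MST = {0-2(w=13)}
step 2: add edge 1-2 (w=9); MST = {0-2(w=13) 1-2(w=9)}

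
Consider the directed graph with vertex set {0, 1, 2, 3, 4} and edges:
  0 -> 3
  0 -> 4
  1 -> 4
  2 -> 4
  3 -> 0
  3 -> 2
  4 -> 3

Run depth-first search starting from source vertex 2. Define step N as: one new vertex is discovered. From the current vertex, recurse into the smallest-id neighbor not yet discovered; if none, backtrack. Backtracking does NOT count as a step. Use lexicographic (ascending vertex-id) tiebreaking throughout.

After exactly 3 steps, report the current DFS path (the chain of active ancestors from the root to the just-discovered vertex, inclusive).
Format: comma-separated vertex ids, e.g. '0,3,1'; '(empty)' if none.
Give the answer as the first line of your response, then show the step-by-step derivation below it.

2,4,3

step 1: discover 2; path=2; order=2
step 2: discover 4; path=2>4; order=2,4
step 3: discover 3; path=2>4>3; order=2,4,3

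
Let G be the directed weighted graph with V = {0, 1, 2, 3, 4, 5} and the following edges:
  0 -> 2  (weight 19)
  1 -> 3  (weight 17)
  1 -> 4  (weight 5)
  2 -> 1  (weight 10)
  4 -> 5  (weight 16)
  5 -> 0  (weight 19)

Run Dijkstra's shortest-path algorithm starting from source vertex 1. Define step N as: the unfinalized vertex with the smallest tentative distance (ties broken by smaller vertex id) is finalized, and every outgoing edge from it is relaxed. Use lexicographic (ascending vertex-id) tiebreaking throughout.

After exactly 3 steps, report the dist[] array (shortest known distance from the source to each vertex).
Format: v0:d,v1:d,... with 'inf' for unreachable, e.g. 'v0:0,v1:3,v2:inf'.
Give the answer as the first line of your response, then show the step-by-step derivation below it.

v0:inf,v1:0,v2:inf,v3:17,v4:5,v5:21

step 1: dist = v0:inf,v1:0,v2:inf,v3:17,v4:5,v5:inf
step 2: dist = v0:inf,v1:0,v2:inf,v3:17,v4:5,v5:21
step 3: dist = v0:inf,v1:0,v2:inf,v3:17,v4:5,v5:21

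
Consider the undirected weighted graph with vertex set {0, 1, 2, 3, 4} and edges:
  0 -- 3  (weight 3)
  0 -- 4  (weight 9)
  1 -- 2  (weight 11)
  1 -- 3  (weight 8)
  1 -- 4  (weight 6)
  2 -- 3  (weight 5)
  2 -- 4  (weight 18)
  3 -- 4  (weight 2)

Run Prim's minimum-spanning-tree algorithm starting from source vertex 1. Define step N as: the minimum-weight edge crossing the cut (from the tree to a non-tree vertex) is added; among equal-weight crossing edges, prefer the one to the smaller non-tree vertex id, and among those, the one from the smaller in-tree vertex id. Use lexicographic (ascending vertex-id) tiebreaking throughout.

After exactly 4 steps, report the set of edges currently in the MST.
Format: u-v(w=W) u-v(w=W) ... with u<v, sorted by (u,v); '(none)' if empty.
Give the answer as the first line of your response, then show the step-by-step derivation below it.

0-3(w=3) 1-4(w=6) 2-3(w=5) 3-4(w=2)

step 1: add edge 1-4 (w=6); MST = {1-4(w=6)}
step 2: add edge 3-4 (w=2); MST = {1-4(w=6) 3-4(w=2)}
step 3: add edge 0-3 (w=3); MST = {0-3(w=3) 1-4(w=6) 3-4(w=2)}
step 4: add edge 2-3 (w=5); MST = {0-3(w=3) 1-4(w=6) 2-3(w=5) 3-4(w=2)}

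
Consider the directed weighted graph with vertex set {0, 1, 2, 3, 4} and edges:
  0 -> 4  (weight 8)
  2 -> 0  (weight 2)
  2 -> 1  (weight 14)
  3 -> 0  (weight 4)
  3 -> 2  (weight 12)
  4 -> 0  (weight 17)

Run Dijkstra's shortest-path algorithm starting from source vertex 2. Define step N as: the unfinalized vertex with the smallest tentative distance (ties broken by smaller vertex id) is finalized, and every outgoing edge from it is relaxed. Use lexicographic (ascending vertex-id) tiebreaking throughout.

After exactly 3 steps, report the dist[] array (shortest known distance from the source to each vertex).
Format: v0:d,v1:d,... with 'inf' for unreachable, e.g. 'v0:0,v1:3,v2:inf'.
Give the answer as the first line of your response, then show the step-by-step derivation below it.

v0:2,v1:14,v2:0,v3:inf,v4:10

step 1: dist = v0:2,v1:14,v2:0,v3:inf,v4:inf
step 2: dist = v0:2,v1:14,v2:0,v3:inf,v4:10
step 3: dist = v0:2,v1:14,v2:0,v3:inf,v4:10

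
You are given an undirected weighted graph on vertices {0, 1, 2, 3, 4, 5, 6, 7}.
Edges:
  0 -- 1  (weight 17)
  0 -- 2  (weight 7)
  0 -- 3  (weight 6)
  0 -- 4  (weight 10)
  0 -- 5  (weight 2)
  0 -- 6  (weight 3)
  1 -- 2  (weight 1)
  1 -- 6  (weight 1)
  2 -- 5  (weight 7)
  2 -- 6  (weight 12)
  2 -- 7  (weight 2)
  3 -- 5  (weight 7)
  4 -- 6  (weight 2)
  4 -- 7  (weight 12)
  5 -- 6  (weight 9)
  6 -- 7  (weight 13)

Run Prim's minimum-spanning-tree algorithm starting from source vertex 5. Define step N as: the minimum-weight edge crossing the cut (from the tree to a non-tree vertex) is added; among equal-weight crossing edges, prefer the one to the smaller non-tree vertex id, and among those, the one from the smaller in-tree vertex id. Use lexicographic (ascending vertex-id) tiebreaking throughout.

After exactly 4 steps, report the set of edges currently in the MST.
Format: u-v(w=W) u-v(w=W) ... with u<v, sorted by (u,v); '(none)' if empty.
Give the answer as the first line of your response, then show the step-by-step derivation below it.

0-5(w=2) 0-6(w=3) 1-2(w=1) 1-6(w=1)

step 1: add edge 0-5 (w=2); MST = {0-5(w=2)}
step 2: add edge 0-6 (w=3); MST = {0-5(w=2) 0-6(w=3)}
step 3: add edge 1-6 (w=1); MST = {0-5(w=2) 0-6(w=3) 1-6(w=1)}
step 4: add edge 1-2 (w=1); MST = {0-5(w=2) 0-6(w=3) 1-2(w=1) 1-6(w=1)}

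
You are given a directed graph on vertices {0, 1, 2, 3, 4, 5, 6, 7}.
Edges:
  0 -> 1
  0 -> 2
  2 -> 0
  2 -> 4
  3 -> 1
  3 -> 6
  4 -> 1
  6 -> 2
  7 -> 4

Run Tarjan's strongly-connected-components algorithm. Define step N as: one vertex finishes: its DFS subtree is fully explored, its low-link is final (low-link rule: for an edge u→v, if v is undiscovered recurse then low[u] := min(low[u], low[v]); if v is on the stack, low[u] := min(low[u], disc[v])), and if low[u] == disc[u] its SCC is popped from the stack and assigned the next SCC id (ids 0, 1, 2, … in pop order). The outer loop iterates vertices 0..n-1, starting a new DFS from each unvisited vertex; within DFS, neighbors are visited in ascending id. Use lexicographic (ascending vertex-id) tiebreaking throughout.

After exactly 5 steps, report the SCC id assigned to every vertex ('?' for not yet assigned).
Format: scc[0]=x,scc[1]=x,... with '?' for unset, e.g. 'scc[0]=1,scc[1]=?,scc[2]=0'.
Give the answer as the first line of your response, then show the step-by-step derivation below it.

scc[0]=2,scc[1]=0,scc[2]=2,scc[3]=?,scc[4]=1,scc[5]=?,scc[6]=3,scc[7]=?

step 1: low=(low[0]=0,low[1]=1,low[2]=?,low[3]=?,low[4]=?,low[5]=?,low[6]=?,low[7]=?); scc=(scc[0]=?,scc[1]=0,scc[2]=?,scc[3]=?,scc[4]=?,scc[5]=?,scc[6]=?,scc[7]=?)
step 2: low=(low[0]=0,low[1]=1,low[2]=0,low[3]=?,low[4]=3,low[5]=?,low[6]=?,low[7]=?); scc=(scc[0]=?,scc[1]=0,scc[2]=?,scc[3]=?,scc[4]=1,scc[5]=?,scc[6]=?,scc[7]=?)
step 3: low=(low[0]=0,low[1]=1,low[2]=0,low[3]=?,low[4]=3,low[5]=?,low[6]=?,low[7]=?); scc=(scc[0]=?,scc[1]=0,scc[2]=?,scc[3]=?,scc[4]=1,scc[5]=?,scc[6]=?,scc[7]=?)
step 4: low=(low[0]=0,low[1]=1,low[2]=0,low[3]=?,low[4]=3,low[5]=?,low[6]=?,low[7]=?); scc=(scc[0]=2,scc[1]=0,scc[2]=2,scc[3]=?,scc[4]=1,scc[5]=?,scc[6]=?,scc[7]=?)
step 5: low=(low[0]=0,low[1]=1,low[2]=0,low[3]=4,low[4]=3,low[5]=?,low[6]=5,low[7]=?); scc=(scc[0]=2,scc[1]=0,scc[2]=2,scc[3]=?,scc[4]=1,scc[5]=?,scc[6]=3,scc[7]=?)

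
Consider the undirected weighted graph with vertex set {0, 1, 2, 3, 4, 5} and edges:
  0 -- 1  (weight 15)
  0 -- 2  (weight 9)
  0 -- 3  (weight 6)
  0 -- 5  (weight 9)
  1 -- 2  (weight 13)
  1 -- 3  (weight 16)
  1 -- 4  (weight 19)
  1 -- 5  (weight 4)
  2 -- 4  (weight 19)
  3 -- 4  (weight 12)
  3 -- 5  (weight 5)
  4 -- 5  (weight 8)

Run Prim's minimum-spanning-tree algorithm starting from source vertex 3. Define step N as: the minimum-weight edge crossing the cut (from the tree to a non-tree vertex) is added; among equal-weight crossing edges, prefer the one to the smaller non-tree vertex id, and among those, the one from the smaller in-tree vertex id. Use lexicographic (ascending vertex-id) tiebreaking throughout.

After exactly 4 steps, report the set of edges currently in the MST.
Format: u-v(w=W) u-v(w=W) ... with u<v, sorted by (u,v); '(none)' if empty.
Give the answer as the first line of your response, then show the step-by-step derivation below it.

0-3(w=6) 1-5(w=4) 3-5(w=5) 4-5(w=8)

step 1: add edge 3-5 (w=5); MST = {3-5(w=5)}
step 2: add edge 1-5 (w=4); MST = {1-5(w=4) 3-5(w=5)}
step 3: add edge 0-3 (w=6); MST = {0-3(w=6) 1-5(w=4) 3-5(w=5)}
step 4: add edge 4-5 (w=8); MST = {0-3(w=6) 1-5(w=4) 3-5(w=5) 4-5(w=8)}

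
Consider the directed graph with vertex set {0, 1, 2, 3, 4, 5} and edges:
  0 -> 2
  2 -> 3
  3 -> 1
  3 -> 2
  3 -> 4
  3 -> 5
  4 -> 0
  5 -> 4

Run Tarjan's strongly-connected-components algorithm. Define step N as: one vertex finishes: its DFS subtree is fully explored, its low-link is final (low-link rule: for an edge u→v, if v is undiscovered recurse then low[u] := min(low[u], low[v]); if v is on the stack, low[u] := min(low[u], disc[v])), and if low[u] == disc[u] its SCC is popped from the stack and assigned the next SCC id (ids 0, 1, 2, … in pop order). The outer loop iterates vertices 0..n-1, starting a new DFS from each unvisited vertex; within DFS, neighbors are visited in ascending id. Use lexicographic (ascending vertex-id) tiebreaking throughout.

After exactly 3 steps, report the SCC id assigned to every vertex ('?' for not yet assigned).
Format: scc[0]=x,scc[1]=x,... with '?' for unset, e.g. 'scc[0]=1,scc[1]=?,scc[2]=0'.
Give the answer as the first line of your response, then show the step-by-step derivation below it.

scc[0]=?,scc[1]=0,scc[2]=?,scc[3]=?,scc[4]=?,scc[5]=?

step 1: low=(low[0]=0,low[1]=3,low[2]=1,low[3]=2,low[4]=?,low[5]=?); scc=(scc[0]=?,scc[1]=0,scc[2]=?,scc[3]=?,scc[4]=?,scc[5]=?)
step 2: low=(low[0]=0,low[1]=3,low[2]=1,low[3]=1,low[4]=0,low[5]=?); scc=(scc[0]=?,scc[1]=0,scc[2]=?,scc[3]=?,scc[4]=?,scc[5]=?)
step 3: low=(low[0]=0,low[1]=3,low[2]=1,low[3]=0,low[4]=0,low[5]=4); scc=(scc[0]=?,scc[1]=0,scc[2]=?,scc[3]=?,scc[4]=?,scc[5]=?)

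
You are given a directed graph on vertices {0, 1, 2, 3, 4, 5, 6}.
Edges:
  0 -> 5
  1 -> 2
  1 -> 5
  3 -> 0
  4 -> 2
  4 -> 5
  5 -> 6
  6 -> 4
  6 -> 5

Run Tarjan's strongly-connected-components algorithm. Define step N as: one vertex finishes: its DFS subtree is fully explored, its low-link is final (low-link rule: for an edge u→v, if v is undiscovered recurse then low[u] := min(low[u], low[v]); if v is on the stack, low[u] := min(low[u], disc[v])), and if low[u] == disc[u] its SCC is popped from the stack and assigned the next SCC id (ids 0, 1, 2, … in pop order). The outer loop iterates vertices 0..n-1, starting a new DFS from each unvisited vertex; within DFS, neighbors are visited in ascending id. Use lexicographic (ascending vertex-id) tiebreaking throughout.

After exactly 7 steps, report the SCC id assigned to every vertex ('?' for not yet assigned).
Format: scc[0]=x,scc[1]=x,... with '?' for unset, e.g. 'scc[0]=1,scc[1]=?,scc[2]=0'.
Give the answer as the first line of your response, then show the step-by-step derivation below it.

scc[0]=2,scc[1]=3,scc[2]=0,scc[3]=4,scc[4]=1,scc[5]=1,scc[6]=1

step 1: low=(low[0]=0,low[1]=?,low[2]=4,low[3]=?,low[4]=3,low[5]=1,low[6]=2); scc=(scc[0]=?,scc[1]=?,scc[2]=0,scc[3]=?,scc[4]=?,scc[5]=?,scc[6]=?)
step 2: low=(low[0]=0,low[1]=?,low[2]=4,low[3]=?,low[4]=1,low[5]=1,low[6]=2); scc=(scc[0]=?,scc[1]=?,scc[2]=0,scc[3]=?,scc[4]=?,scc[5]=?,scc[6]=?)
step 3: low=(low[0]=0,low[1]=?,low[2]=4,low[3]=?,low[4]=1,low[5]=1,low[6]=1); scc=(scc[0]=?,scc[1]=?,scc[2]=0,scc[3]=?,scc[4]=?,scc[5]=?,scc[6]=?)
step 4: low=(low[0]=0,low[1]=?,low[2]=4,low[3]=?,low[4]=1,low[5]=1,low[6]=1); scc=(scc[0]=?,scc[1]=?,scc[2]=0,scc[3]=?,scc[4]=1,scc[5]=1,scc[6]=1)
step 5: low=(low[0]=0,low[1]=?,low[2]=4,low[3]=?,low[4]=1,low[5]=1,low[6]=1); scc=(scc[0]=2,scc[1]=?,scc[2]=0,scc[3]=?,scc[4]=1,scc[5]=1,scc[6]=1)
step 6: low=(low[0]=0,low[1]=5,low[2]=4,low[3]=?,low[4]=1,low[5]=1,low[6]=1); scc=(scc[0]=2,scc[1]=3,scc[2]=0,scc[3]=?,scc[4]=1,scc[5]=1,scc[6]=1)
step 7: low=(low[0]=0,low[1]=5,low[2]=4,low[3]=6,low[4]=1,low[5]=1,low[6]=1); scc=(scc[0]=2,scc[1]=3,scc[2]=0,scc[3]=4,scc[4]=1,scc[5]=1,scc[6]=1)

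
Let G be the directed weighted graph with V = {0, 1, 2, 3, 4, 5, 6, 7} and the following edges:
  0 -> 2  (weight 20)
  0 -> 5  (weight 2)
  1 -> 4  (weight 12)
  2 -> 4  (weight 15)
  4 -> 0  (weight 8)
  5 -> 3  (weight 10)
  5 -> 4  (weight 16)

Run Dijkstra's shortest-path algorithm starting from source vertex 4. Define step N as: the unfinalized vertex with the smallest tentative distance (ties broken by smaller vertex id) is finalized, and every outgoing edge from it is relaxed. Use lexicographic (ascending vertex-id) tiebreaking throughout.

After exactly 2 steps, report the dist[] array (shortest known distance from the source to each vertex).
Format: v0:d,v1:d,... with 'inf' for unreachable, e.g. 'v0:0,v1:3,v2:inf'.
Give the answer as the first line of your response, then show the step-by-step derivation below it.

v0:8,v1:inf,v2:28,v3:inf,v4:0,v5:10,v6:inf,v7:inf

step 1: dist = v0:8,v1:inf,v2:inf,v3:inf,v4:0,v5:inf,v6:inf,v7:inf
step 2: dist = v0:8,v1:inf,v2:28,v3:inf,v4:0,v5:10,v6:inf,v7:inf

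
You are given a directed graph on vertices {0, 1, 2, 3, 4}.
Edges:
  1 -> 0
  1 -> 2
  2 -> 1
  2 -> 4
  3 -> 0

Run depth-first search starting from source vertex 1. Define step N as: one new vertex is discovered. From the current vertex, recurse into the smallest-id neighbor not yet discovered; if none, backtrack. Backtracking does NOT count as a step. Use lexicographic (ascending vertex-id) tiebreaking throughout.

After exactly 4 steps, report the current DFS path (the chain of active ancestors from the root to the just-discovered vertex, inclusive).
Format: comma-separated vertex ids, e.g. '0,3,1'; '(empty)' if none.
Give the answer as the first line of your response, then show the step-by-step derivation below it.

1,2,4

step 1: discover 1; path=1; order=1
step 2: discover 0; path=1>0; order=1,0
step 3: discover 2; path=1>2; order=1,0,2
step 4: discover 4; path=1>2>4; order=1,0,2,4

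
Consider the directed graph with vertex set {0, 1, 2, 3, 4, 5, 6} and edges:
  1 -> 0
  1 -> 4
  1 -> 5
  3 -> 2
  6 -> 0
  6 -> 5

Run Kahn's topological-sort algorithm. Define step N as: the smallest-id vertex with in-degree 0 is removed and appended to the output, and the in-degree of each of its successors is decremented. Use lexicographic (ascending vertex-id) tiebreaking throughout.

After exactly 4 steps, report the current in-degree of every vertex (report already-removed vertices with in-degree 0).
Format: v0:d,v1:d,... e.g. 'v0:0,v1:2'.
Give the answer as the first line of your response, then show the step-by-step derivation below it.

v0:1,v1:0,v2:0,v3:0,v4:0,v5:1,v6:0

step 1: output 1; order=[1]; indeg=(1,0,1,0,0,1,0)
step 2: output 3; order=[1,3]; indeg=(1,0,0,0,0,1,0)
step 3: output 2; order=[1,3,2]; indeg=(1,0,0,0,0,1,0)
step 4: output 4; order=[1,3,2,4]; indeg=(1,0,0,0,0,1,0)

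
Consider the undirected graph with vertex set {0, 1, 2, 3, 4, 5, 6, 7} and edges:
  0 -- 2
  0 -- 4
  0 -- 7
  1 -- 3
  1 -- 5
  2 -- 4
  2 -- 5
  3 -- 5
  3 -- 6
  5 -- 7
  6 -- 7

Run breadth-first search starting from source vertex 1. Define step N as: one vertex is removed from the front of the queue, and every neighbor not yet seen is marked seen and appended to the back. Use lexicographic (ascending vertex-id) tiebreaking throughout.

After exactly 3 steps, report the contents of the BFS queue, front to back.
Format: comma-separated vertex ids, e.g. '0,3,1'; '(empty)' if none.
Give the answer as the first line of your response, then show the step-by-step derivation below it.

6,2,7

step 1: dequeue 1; queue=[3,5]; order=1
step 2: dequeue 3; queue=[5,6]; order=1,3
step 3: dequeue 5; queue=[6,2,7]; order=1,3,5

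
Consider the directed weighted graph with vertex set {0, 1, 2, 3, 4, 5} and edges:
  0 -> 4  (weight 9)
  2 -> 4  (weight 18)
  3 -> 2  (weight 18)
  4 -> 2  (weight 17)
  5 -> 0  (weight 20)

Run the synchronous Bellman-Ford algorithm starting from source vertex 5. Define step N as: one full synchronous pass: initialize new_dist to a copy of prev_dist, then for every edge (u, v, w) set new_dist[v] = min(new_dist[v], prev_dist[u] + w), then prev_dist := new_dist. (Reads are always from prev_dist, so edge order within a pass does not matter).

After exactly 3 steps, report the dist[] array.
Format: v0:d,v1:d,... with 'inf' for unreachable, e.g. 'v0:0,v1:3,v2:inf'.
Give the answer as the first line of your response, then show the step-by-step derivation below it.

v0:20,v1:inf,v2:46,v3:inf,v4:29,v5:0

step 1: dist = v0:20,v1:inf,v2:inf,v3:inf,v4:inf,v5:0
step 2: dist = v0:20,v1:inf,v2:inf,v3:inf,v4:29,v5:0
step 3: dist = v0:20,v1:inf,v2:46,v3:inf,v4:29,v5:0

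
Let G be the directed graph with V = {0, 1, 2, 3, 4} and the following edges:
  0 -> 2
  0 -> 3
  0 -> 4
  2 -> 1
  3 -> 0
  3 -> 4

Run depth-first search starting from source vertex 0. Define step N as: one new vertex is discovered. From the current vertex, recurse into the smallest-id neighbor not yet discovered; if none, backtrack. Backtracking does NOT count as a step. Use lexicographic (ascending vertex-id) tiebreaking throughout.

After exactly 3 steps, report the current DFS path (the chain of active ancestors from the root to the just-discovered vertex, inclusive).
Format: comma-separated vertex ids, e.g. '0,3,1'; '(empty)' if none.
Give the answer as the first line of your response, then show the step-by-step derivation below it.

0,2,1

step 1: discover 0; path=0; order=0
step 2: discover 2; path=0>2; order=0,2
step 3: discover 1; path=0>2>1; order=0,2,1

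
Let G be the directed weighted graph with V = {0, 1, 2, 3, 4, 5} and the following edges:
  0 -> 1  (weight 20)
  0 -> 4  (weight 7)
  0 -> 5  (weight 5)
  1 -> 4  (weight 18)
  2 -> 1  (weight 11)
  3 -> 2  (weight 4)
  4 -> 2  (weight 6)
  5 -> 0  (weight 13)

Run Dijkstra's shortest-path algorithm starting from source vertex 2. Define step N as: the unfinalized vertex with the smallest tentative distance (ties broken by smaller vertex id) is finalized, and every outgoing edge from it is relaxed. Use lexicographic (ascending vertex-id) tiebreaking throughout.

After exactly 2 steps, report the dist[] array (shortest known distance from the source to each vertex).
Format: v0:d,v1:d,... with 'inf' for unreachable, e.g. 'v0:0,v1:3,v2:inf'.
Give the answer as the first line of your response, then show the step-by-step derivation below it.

v0:inf,v1:11,v2:0,v3:inf,v4:29,v5:inf

step 1: dist = v0:inf,v1:11,v2:0,v3:inf,v4:inf,v5:inf
step 2: dist = v0:inf,v1:11,v2:0,v3:inf,v4:29,v5:inf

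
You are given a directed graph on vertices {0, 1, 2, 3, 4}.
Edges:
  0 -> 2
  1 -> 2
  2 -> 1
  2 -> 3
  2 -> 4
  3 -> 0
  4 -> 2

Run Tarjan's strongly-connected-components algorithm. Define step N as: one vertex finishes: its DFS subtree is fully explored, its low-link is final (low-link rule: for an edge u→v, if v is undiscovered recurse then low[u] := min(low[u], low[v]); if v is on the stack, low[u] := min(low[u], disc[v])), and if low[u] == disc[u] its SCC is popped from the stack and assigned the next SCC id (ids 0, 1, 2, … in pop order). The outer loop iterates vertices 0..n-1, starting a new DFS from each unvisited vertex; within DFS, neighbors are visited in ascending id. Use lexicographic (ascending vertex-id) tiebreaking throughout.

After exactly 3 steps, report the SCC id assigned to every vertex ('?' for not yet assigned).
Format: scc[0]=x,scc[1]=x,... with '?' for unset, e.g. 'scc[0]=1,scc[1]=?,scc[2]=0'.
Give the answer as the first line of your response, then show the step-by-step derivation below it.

scc[0]=?,scc[1]=?,scc[2]=?,scc[3]=?,scc[4]=?

step 1: low=(low[0]=0,low[1]=1,low[2]=1,low[3]=?,low[4]=?); scc=(scc[0]=?,scc[1]=?,scc[2]=?,scc[3]=?,scc[4]=?)
step 2: low=(low[0]=0,low[1]=1,low[2]=1,low[3]=0,low[4]=?); scc=(scc[0]=?,scc[1]=?,scc[2]=?,scc[3]=?,scc[4]=?)
step 3: low=(low[0]=0,low[1]=1,low[2]=0,low[3]=0,low[4]=1); scc=(scc[0]=?,scc[1]=?,scc[2]=?,scc[3]=?,scc[4]=?)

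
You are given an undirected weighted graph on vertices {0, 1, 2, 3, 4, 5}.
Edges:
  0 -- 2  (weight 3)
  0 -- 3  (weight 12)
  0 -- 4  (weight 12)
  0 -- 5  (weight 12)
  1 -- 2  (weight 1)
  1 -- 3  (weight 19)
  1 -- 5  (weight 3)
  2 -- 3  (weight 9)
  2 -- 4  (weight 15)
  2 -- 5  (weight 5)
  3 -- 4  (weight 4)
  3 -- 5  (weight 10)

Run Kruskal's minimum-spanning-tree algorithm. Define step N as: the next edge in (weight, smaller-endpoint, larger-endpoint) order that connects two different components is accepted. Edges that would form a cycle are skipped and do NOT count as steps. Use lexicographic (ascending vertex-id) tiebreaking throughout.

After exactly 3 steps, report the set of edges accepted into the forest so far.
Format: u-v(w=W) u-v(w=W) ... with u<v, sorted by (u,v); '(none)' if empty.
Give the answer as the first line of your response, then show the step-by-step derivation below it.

0-2(w=3) 1-2(w=1) 1-5(w=3)

step 1: add edge 1-2 (w=1); MST = {1-2(w=1)}
step 2: add edge 0-2 (w=3); MST = {0-2(w=3) 1-2(w=1)}
step 3: add edge 1-5 (w=3); MST = {0-2(w=3) 1-2(w=1) 1-5(w=3)}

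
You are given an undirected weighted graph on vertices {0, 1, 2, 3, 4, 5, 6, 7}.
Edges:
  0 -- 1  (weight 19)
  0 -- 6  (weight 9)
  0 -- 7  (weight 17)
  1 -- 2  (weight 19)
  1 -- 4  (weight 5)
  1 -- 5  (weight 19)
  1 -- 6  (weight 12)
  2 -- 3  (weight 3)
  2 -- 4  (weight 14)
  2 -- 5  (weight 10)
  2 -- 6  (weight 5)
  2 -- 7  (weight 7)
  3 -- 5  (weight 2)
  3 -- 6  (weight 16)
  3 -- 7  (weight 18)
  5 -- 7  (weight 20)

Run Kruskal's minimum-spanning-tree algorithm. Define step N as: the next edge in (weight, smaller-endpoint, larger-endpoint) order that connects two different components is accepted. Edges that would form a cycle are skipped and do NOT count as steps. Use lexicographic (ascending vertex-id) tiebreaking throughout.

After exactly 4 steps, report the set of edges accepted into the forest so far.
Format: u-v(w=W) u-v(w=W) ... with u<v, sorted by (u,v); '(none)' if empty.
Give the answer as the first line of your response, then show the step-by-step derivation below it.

1-4(w=5) 2-3(w=3) 2-6(w=5) 3-5(w=2)

step 1: add edge 3-5 (w=2); MST = {3-5(w=2)}
step 2: add edge 2-3 (w=3); MST = {2-3(w=3) 3-5(w=2)}
step 3: add edge 1-4 (w=5); MST = {1-4(w=5) 2-3(w=3) 3-5(w=2)}
step 4: add edge 2-6 (w=5); MST = {1-4(w=5) 2-3(w=3) 2-6(w=5) 3-5(w=2)}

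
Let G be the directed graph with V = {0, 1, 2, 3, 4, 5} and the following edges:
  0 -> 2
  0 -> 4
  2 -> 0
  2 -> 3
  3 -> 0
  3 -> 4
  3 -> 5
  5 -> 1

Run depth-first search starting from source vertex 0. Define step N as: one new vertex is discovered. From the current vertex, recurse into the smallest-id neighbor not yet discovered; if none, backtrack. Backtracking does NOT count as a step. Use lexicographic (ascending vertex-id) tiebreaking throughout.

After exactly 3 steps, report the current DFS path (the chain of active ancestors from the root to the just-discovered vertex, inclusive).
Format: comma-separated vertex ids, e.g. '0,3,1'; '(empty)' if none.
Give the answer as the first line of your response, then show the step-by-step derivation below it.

0,2,3

step 1: discover 0; path=0; order=0
step 2: discover 2; path=0>2; order=0,2
step 3: discover 3; path=0>2>3; order=0,2,3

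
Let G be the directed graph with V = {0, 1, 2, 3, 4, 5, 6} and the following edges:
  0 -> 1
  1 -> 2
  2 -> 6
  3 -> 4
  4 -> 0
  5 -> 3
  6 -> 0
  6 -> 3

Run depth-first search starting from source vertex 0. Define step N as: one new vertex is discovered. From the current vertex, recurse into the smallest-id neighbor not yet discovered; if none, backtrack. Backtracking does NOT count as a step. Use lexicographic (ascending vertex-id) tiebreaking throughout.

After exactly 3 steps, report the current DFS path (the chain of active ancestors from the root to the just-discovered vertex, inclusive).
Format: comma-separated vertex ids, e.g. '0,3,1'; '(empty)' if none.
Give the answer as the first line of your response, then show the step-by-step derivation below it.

0,1,2

step 1: discover 0; path=0; order=0
step 2: discover 1; path=0>1; order=0,1
step 3: discover 2; path=0>1>2; order=0,1,2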